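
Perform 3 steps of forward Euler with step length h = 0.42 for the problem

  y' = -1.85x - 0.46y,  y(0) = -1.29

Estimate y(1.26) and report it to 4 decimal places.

Euler: y_{n+1} = y_n + h·f(x_n, y_n).
x=0.000000, y=-1.290000: f=0.593400 → y ← -1.290000 + 0.42·0.593400 = -1.040772
x=0.420000, y=-1.040772: f=-0.298245 → y ← -1.040772 + 0.42·(-0.298245) = -1.166035
x=0.840000, y=-1.166035: f=-1.017624 → y ← -1.166035 + 0.42·(-1.017624) = -1.593437
y(1.26) ≈ -1.5934

-1.5934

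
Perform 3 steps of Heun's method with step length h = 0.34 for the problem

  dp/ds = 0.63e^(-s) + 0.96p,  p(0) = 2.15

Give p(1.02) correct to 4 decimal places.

6.3867

Heun: k1 = f(s_n, p_n); k2 = f(s_n + h, p_n + h·k1); p_{n+1} = p_n + (h/2)·(k1 + k2).
s=0.000000, p=2.150000:
  k1 = f(0.000000, 2.150000) = 2.694000
  k2 = f(0.340000, 3.065960) = 3.391737
  p ← 2.150000 + (0.34/2)·(2.694000 + 3.391737) = 3.184575
s=0.340000, p=3.184575:
  k1 = f(0.340000, 3.184575) = 3.505608
  k2 = f(0.680000, 4.376482) = 4.520591
  p ← 3.184575 + (0.34/2)·(3.505608 + 4.520591) = 4.549029
s=0.680000, p=4.549029:
  k1 = f(0.680000, 4.549029) = 4.686237
  k2 = f(1.020000, 6.142350) = 6.123830
  p ← 4.549029 + (0.34/2)·(4.686237 + 6.123830) = 6.386740
p(1.02) ≈ 6.3867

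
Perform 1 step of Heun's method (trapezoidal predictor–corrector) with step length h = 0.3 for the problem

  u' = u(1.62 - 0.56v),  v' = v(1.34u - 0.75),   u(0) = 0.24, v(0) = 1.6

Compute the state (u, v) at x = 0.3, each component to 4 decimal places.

0.3028, 1.4222

Heun on (u,v): k1 = f(x_n, state_n); k2 = f(x_n + h, state_n + h·k1); state_{n+1} = state_n + (h/2)·(k1 + k2).
0.000000: (0.240000, 1.600000)
  k1 = (0.173760, -0.685440)
  predictor → (0.292128, 1.394368)
  k2 = (0.245140, -0.499949)
  → (0.302835, 1.422192)
(u(0.3), v(0.3)) ≈ (0.3028, 1.4222)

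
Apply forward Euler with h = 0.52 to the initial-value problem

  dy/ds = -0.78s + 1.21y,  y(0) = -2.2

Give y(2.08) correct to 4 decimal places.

Euler: y_{n+1} = y_n + h·f(s_n, y_n).
s=0.000000, y=-2.200000: f=-2.662000 → y ← -2.200000 + 0.52·(-2.662000) = -3.584240
s=0.520000, y=-3.584240: f=-4.742530 → y ← -3.584240 + 0.52·(-4.742530) = -6.050356
s=1.040000, y=-6.050356: f=-8.132131 → y ← -6.050356 + 0.52·(-8.132131) = -10.279064
s=1.560000, y=-10.279064: f=-13.654467 → y ← -10.279064 + 0.52·(-13.654467) = -17.379387
y(2.08) ≈ -17.3794

-17.3794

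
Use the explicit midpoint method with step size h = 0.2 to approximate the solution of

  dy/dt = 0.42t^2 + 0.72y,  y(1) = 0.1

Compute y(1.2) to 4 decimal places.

0.2231

Midpoint: k1 = f(t_n, y_n); k2 = f(t_n + h/2, y_n + (h/2)·k1); y_{n+1} = y_n + h·k2.
t=1.000000, y=0.100000:
  k1 = f(1.000000, 0.100000) = 0.492000
  k2 = f(1.100000, 0.149200) = 0.615624
  y ← 0.100000 + 0.2·0.615624 = 0.223125
y(1.2) ≈ 0.2231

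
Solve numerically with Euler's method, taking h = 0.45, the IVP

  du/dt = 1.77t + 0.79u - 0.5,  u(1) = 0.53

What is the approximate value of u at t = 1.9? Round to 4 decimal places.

Euler: u_{n+1} = u_n + h·f(t_n, u_n).
t=1.000000, u=0.530000: f=1.688700 → u ← 0.530000 + 0.45·1.688700 = 1.289915
t=1.450000, u=1.289915: f=3.085533 → u ← 1.289915 + 0.45·3.085533 = 2.678405
u(1.9) ≈ 2.6784

2.6784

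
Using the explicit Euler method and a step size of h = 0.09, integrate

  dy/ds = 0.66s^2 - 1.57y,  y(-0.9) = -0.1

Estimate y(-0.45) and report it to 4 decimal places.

0.0644

Euler: y_{n+1} = y_n + h·f(s_n, y_n).
s=-0.900000, y=-0.100000: f=0.691600 → y ← -0.100000 + 0.09·0.691600 = -0.037756
s=-0.810000, y=-0.037756: f=0.492303 → y ← -0.037756 + 0.09·0.492303 = 0.006551
s=-0.720000, y=0.006551: f=0.331859 → y ← 0.006551 + 0.09·0.331859 = 0.036419
s=-0.630000, y=0.036419: f=0.204777 → y ← 0.036419 + 0.09·0.204777 = 0.054848
s=-0.540000, y=0.054848: f=0.106344 → y ← 0.054848 + 0.09·0.106344 = 0.064419
y(-0.45) ≈ 0.0644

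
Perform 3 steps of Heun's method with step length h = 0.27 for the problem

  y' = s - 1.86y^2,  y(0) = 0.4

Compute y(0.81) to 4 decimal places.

0.4944

Heun: k1 = f(s_n, y_n); k2 = f(s_n + h, y_n + h·k1); y_{n+1} = y_n + (h/2)·(k1 + k2).
s=0.000000, y=0.400000:
  k1 = f(0.000000, 0.400000) = -0.297600
  k2 = f(0.270000, 0.319648) = 0.079955
  y ← 0.400000 + (0.27/2)·(-0.297600 + 0.079955) = 0.370618
s=0.270000, y=0.370618:
  k1 = f(0.270000, 0.370618) = 0.014515
  k2 = f(0.540000, 0.374537) = 0.279083
  y ← 0.370618 + (0.27/2)·(0.014515 + 0.279083) = 0.410254
s=0.540000, y=0.410254:
  k1 = f(0.540000, 0.410254) = 0.226947
  k2 = f(0.810000, 0.471529) = 0.396448
  y ← 0.410254 + (0.27/2)·(0.226947 + 0.396448) = 0.494412
y(0.81) ≈ 0.4944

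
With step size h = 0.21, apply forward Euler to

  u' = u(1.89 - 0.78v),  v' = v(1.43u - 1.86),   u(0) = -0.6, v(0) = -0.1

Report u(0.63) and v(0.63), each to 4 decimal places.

Euler on (u,v): u_{n+1} = u_n + h·u', v_{n+1} = v_n + h·v'.
0.000000: (-0.600000, -0.100000); f=(-1.180800, 0.271800) → (-0.847968, -0.042922)
0.210000: (-0.847968, -0.042922); f=(-1.631049, 0.131882) → (-1.190488, -0.015227)
0.420000: (-1.190488, -0.015227); f=(-2.264162, 0.054244) → (-1.665962, -0.003836)
(u(0.63), v(0.63)) ≈ (-1.6660, -0.0038)

-1.6660, -0.0038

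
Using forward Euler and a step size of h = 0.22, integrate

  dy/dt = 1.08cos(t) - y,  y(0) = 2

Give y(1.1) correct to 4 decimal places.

1.2040

Euler: y_{n+1} = y_n + h·f(t_n, y_n).
t=0.000000, y=2.000000: f=-0.920000 → y ← 2.000000 + 0.22·(-0.920000) = 1.797600
t=0.220000, y=1.797600: f=-0.743631 → y ← 1.797600 + 0.22·(-0.743631) = 1.634001
t=0.440000, y=1.634001: f=-0.656869 → y ← 1.634001 + 0.22·(-0.656869) = 1.489490
t=0.660000, y=1.489490: f=-0.636298 → y ← 1.489490 + 0.22·(-0.636298) = 1.349504
t=0.880000, y=1.349504: f=-0.661381 → y ← 1.349504 + 0.22·(-0.661381) = 1.204000
y(1.1) ≈ 1.2040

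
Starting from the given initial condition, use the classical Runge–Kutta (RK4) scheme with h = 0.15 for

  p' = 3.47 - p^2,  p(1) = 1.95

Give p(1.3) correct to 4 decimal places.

1.8909

RK4: k1 = f(t_n, p_n); k2 = f(t_n + h/2, p_n + (h/2)·k1); k3 = f(t_n + h/2, p_n + (h/2)·k2); k4 = f(t_n + h, p_n + h·k3); p_{n+1} = p_n + (h/6)·(k1 + 2k2 + 2k3 + k4).
t=1.000000, p=1.950000:
  k1 = f(1.000000, 1.950000) = -0.332500
  k2 = f(1.075000, 1.925062) = -0.235866
  k3 = f(1.075000, 1.932310) = -0.263822
  k4 = f(1.150000, 1.910427) = -0.179730
  p ← 1.950000 + (0.15/6)·(k1 + 2k2 + 2k3 + k4) = 1.912210
t=1.150000, p=1.912210:
  k1 = f(1.150000, 1.912210) = -0.186547
  k2 = f(1.225000, 1.898219) = -0.133235
  k3 = f(1.225000, 1.902217) = -0.148430
  k4 = f(1.300000, 1.889945) = -0.101893
  p ← 1.912210 + (0.15/6)·(k1 + 2k2 + 2k3 + k4) = 1.890916
p(1.3) ≈ 1.8909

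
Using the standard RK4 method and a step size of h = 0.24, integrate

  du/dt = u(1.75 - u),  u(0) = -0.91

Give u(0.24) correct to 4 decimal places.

-1.8967

RK4: k1 = f(t_n, u_n); k2 = f(t_n + h/2, u_n + (h/2)·k1); k3 = f(t_n + h/2, u_n + (h/2)·k2); k4 = f(t_n + h, u_n + h·k3); u_{n+1} = u_n + (h/6)·(k1 + 2k2 + 2k3 + k4).
t=0.000000, u=-0.910000:
  k1 = f(0.000000, -0.910000) = -2.420600
  k2 = f(0.120000, -1.200472) = -3.541959
  k3 = f(0.120000, -1.335035) = -4.118630
  k4 = f(0.240000, -1.898471) = -6.926518
  u ← -0.910000 + (0.24/6)·(k1 + 2k2 + 2k3 + k4) = -1.896732
u(0.24) ≈ -1.8967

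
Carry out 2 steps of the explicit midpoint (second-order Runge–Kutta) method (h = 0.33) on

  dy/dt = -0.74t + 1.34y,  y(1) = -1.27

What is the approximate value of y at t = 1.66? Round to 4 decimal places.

Midpoint: k1 = f(t_n, y_n); k2 = f(t_n + h/2, y_n + (h/2)·k1); y_{n+1} = y_n + h·k2.
t=1.000000, y=-1.270000:
  k1 = f(1.000000, -1.270000) = -2.441800
  k2 = f(1.165000, -1.672897) = -3.103782
  y ← -1.270000 + 0.33·(-3.103782) = -2.294248
t=1.330000, y=-2.294248:
  k1 = f(1.330000, -2.294248) = -4.058492
  k2 = f(1.495000, -2.963899) = -5.077925
  y ← -2.294248 + 0.33·(-5.077925) = -3.969963
y(1.66) ≈ -3.9700

-3.9700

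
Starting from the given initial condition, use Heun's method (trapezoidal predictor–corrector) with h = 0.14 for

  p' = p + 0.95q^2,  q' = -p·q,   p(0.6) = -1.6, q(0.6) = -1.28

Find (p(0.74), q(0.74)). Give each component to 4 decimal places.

-1.5522, -1.5995

Heun on (p,q): k1 = f(t_n, state_n); k2 = f(t_n + h, state_n + h·k1); state_{n+1} = state_n + (h/2)·(k1 + k2).
0.600000: (-1.600000, -1.280000)
  k1 = (-0.043520, -2.048000)
  predictor → (-1.606093, -1.566720)
  k2 = (0.725788, -2.516298)
  → (-1.552241, -1.599501)
(p(0.74), q(0.74)) ≈ (-1.5522, -1.5995)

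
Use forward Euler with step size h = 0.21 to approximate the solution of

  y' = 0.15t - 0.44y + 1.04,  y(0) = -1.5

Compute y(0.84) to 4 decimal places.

-0.2207

Euler: y_{n+1} = y_n + h·f(t_n, y_n).
t=0.000000, y=-1.500000: f=1.700000 → y ← -1.500000 + 0.21·1.700000 = -1.143000
t=0.210000, y=-1.143000: f=1.574420 → y ← -1.143000 + 0.21·1.574420 = -0.812372
t=0.420000, y=-0.812372: f=1.460444 → y ← -0.812372 + 0.21·1.460444 = -0.505679
t=0.630000, y=-0.505679: f=1.356999 → y ← -0.505679 + 0.21·1.356999 = -0.220709
y(0.84) ≈ -0.2207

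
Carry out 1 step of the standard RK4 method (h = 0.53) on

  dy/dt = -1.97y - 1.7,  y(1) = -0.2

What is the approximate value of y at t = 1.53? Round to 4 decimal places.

RK4: k1 = f(t_n, y_n); k2 = f(t_n + h/2, y_n + (h/2)·k1); k3 = f(t_n + h/2, y_n + (h/2)·k2); k4 = f(t_n + h, y_n + h·k3); y_{n+1} = y_n + (h/6)·(k1 + 2k2 + 2k3 + k4).
t=1.000000, y=-0.200000:
  k1 = f(1.000000, -0.200000) = -1.306000
  k2 = f(1.265000, -0.546090) = -0.624203
  k3 = f(1.265000, -0.365414) = -0.980135
  k4 = f(1.530000, -0.719472) = -0.282641
  y ← -0.200000 + (0.53/6)·(k1 + 2k2 + 2k3 + k4) = -0.623763
y(1.53) ≈ -0.6238

-0.6238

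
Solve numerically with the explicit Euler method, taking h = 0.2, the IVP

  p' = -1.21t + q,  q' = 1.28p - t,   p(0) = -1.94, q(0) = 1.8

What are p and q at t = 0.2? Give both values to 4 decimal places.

-1.5800, 1.3034

Euler on (p,q): p_{n+1} = p_n + h·p', q_{n+1} = q_n + h·q'.
0.000000: (-1.940000, 1.800000); f=(1.800000, -2.483200) → (-1.580000, 1.303360)
(p(0.2), q(0.2)) ≈ (-1.5800, 1.3034)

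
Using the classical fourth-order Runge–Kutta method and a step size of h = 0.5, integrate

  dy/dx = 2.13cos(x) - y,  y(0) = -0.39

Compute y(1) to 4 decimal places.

RK4: k1 = f(x_n, y_n); k2 = f(x_n + h/2, y_n + (h/2)·k1); k3 = f(x_n + h/2, y_n + (h/2)·k2); k4 = f(x_n + h, y_n + h·k3); y_{n+1} = y_n + (h/6)·(k1 + 2k2 + 2k3 + k4).
x=0.000000, y=-0.390000:
  k1 = f(0.000000, -0.390000) = 2.520000
  k2 = f(0.250000, 0.240000) = 1.823783
  k3 = f(0.250000, 0.065946) = 1.997838
  k4 = f(0.500000, 0.608919) = 1.260332
  y ← -0.390000 + (0.5/6)·(k1 + 2k2 + 2k3 + k4) = 0.561965
x=0.500000, y=0.561965:
  k1 = f(0.500000, 0.561965) = 1.307286
  k2 = f(0.750000, 0.888786) = 0.669711
  k3 = f(0.750000, 0.729392) = 0.829105
  k4 = f(1.000000, 0.976517) = 0.174327
  y ← 0.561965 + (0.5/6)·(k1 + 2k2 + 2k3 + k4) = 0.935235
y(1) ≈ 0.9352

0.9352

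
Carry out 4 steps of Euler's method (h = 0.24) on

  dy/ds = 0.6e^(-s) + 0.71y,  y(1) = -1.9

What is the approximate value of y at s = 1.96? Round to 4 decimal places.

-3.3591

Euler: y_{n+1} = y_n + h·f(s_n, y_n).
s=1.000000, y=-1.900000: f=-1.128272 → y ← -1.900000 + 0.24·(-1.128272) = -2.170785
s=1.240000, y=-2.170785: f=-1.367627 → y ← -2.170785 + 0.24·(-1.367627) = -2.499016
s=1.480000, y=-2.499016: f=-1.637719 → y ← -2.499016 + 0.24·(-1.637719) = -2.892068
s=1.720000, y=-2.892068: f=-1.945929 → y ← -2.892068 + 0.24·(-1.945929) = -3.359091
y(1.96) ≈ -3.3591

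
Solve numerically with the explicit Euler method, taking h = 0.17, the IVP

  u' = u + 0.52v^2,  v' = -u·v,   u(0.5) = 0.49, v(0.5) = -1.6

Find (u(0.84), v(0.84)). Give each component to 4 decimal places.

1.1257, -1.2673

Euler on (u,v): u_{n+1} = u_n + h·u', v_{n+1} = v_n + h·v'.
0.500000: (0.490000, -1.600000); f=(1.821200, 0.784000) → (0.799604, -1.466720)
0.670000: (0.799604, -1.466720); f=(1.918263, 1.172795) → (1.125709, -1.267345)
(u(0.84), v(0.84)) ≈ (1.1257, -1.2673)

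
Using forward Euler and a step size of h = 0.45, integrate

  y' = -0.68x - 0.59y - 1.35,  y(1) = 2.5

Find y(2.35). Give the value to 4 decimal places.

-1.4632

Euler: y_{n+1} = y_n + h·f(x_n, y_n).
x=1.000000, y=2.500000: f=-3.505000 → y ← 2.500000 + 0.45·(-3.505000) = 0.922750
x=1.450000, y=0.922750: f=-2.880422 → y ← 0.922750 + 0.45·(-2.880422) = -0.373440
x=1.900000, y=-0.373440: f=-2.421670 → y ← -0.373440 + 0.45·(-2.421670) = -1.463192
y(2.35) ≈ -1.4632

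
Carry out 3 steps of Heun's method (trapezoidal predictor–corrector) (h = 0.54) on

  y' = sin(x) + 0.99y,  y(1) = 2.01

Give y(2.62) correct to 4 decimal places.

12.8152

Heun: k1 = f(x_n, y_n); k2 = f(x_n + h, y_n + h·k1); y_{n+1} = y_n + (h/2)·(k1 + k2).
x=1.000000, y=2.010000:
  k1 = f(1.000000, 2.010000) = 2.831371
  k2 = f(1.540000, 3.538940) = 4.503077
  y ← 2.010000 + (0.54/2)·(2.831371 + 4.503077) = 3.990301
x=1.540000, y=3.990301:
  k1 = f(1.540000, 3.990301) = 4.949924
  k2 = f(2.080000, 6.663260) = 7.469760
  y ← 3.990301 + (0.54/2)·(4.949924 + 7.469760) = 7.343616
x=2.080000, y=7.343616:
  k1 = f(2.080000, 7.343616) = 8.143312
  k2 = f(2.620000, 11.741004) = 12.121856
  y ← 7.343616 + (0.54/2)·(8.143312 + 12.121856) = 12.815211
y(2.62) ≈ 12.8152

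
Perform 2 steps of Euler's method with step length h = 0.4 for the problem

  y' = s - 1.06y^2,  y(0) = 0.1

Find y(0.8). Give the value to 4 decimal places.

Euler: y_{n+1} = y_n + h·f(s_n, y_n).
s=0.000000, y=0.100000: f=-0.010600 → y ← 0.100000 + 0.4·(-0.010600) = 0.095760
s=0.400000, y=0.095760: f=0.390280 → y ← 0.095760 + 0.4·0.390280 = 0.251872
y(0.8) ≈ 0.2519

0.2519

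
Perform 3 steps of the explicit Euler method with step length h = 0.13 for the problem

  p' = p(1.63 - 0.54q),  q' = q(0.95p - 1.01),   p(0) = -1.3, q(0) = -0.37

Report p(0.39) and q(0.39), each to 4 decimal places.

Euler on (p,q): p_{n+1} = p_n + h·p', q_{n+1} = q_n + h·q'.
0.000000: (-1.300000, -0.370000); f=(-2.378740, 0.830650) → (-1.609236, -0.262016)
0.130000: (-1.609236, -0.262016); f=(-2.850743, 0.665198) → (-1.979833, -0.175540)
0.260000: (-1.979833, -0.175540); f=(-3.414799, 0.507457) → (-2.423757, -0.109570)
(p(0.39), q(0.39)) ≈ (-2.4238, -0.1096)

-2.4238, -0.1096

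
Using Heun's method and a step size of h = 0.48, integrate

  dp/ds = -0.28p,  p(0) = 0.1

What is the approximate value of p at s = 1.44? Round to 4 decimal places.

0.0669

Heun: k1 = f(s_n, p_n); k2 = f(s_n + h, p_n + h·k1); p_{n+1} = p_n + (h/2)·(k1 + k2).
s=0.000000, p=0.100000:
  k1 = f(0.000000, 0.100000) = -0.028000
  k2 = f(0.480000, 0.086560) = -0.024237
  p ← 0.100000 + (0.48/2)·(-0.028000 + (-0.024237)) = 0.087463
s=0.480000, p=0.087463:
  k1 = f(0.480000, 0.087463) = -0.024490
  k2 = f(0.960000, 0.075708) = -0.021198
  p ← 0.087463 + (0.48/2)·(-0.024490 + (-0.021198)) = 0.076498
s=0.960000, p=0.076498:
  k1 = f(0.960000, 0.076498) = -0.021419
  k2 = f(1.440000, 0.066217) = -0.018541
  p ← 0.076498 + (0.48/2)·(-0.021419 + (-0.018541)) = 0.066908
p(1.44) ≈ 0.0669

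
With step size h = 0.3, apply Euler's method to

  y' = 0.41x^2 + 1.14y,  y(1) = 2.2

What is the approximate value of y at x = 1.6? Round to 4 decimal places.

4.3351

Euler: y_{n+1} = y_n + h·f(x_n, y_n).
x=1.000000, y=2.200000: f=2.918000 → y ← 2.200000 + 0.3·2.918000 = 3.075400
x=1.300000, y=3.075400: f=4.198856 → y ← 3.075400 + 0.3·4.198856 = 4.335057
y(1.6) ≈ 4.3351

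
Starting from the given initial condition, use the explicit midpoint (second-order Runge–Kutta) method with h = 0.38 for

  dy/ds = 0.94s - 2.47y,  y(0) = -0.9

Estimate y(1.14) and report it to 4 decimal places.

0.1855

Midpoint: k1 = f(s_n, y_n); k2 = f(s_n + h/2, y_n + (h/2)·k1); y_{n+1} = y_n + h·k2.
s=0.000000, y=-0.900000:
  k1 = f(0.000000, -0.900000) = 2.223000
  k2 = f(0.190000, -0.477630) = 1.358346
  y ← -0.900000 + 0.38·1.358346 = -0.383828
s=0.380000, y=-0.383828:
  k1 = f(0.380000, -0.383828) = 1.305256
  k2 = f(0.570000, -0.135830) = 0.871300
  y ← -0.383828 + 0.38·0.871300 = -0.052735
s=0.760000, y=-0.052735:
  k1 = f(0.760000, -0.052735) = 0.844655
  k2 = f(0.950000, 0.107750) = 0.626858
  y ← -0.052735 + 0.38·0.626858 = 0.185471
y(1.14) ≈ 0.1855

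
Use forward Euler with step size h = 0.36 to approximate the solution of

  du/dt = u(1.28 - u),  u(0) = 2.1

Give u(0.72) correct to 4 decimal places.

1.3735

Euler: u_{n+1} = u_n + h·f(t_n, u_n).
t=0.000000, u=2.100000: f=-1.722000 → u ← 2.100000 + 0.36·(-1.722000) = 1.480080
t=0.360000, u=1.480080: f=-0.296134 → u ← 1.480080 + 0.36·(-0.296134) = 1.373472
u(0.72) ≈ 1.3735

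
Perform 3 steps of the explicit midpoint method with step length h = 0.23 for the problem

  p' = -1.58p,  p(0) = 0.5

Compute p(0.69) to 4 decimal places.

Midpoint: k1 = f(t_n, p_n); k2 = f(t_n + h/2, p_n + (h/2)·k1); p_{n+1} = p_n + h·k2.
t=0.000000, p=0.500000:
  k1 = f(0.000000, 0.500000) = -0.790000
  k2 = f(0.115000, 0.409150) = -0.646457
  p ← 0.500000 + 0.23·(-0.646457) = 0.351315
t=0.230000, p=0.351315:
  k1 = f(0.230000, 0.351315) = -0.555078
  k2 = f(0.345000, 0.287481) = -0.454220
  p ← 0.351315 + 0.23·(-0.454220) = 0.246844
t=0.460000, p=0.246844:
  k1 = f(0.460000, 0.246844) = -0.390014
  k2 = f(0.575000, 0.201993) = -0.319148
  p ← 0.246844 + 0.23·(-0.319148) = 0.173440
p(0.69) ≈ 0.1734

0.1734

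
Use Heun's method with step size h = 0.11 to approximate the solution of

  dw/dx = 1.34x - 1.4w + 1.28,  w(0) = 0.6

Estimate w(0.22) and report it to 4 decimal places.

Heun: k1 = f(x_n, w_n); k2 = f(x_n + h, w_n + h·k1); w_{n+1} = w_n + (h/2)·(k1 + k2).
x=0.000000, w=0.600000:
  k1 = f(0.000000, 0.600000) = 0.440000
  k2 = f(0.110000, 0.648400) = 0.519640
  w ← 0.600000 + (0.11/2)·(0.440000 + 0.519640) = 0.652780
x=0.110000, w=0.652780:
  k1 = f(0.110000, 0.652780) = 0.513508
  k2 = f(0.220000, 0.709266) = 0.581828
  w ← 0.652780 + (0.11/2)·(0.513508 + 0.581828) = 0.713024
w(0.22) ≈ 0.7130

0.7130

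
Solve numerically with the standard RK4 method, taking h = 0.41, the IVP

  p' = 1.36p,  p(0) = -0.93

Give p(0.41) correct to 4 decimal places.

RK4: k1 = f(x_n, p_n); k2 = f(x_n + h/2, p_n + (h/2)·k1); k3 = f(x_n + h/2, p_n + (h/2)·k2); k4 = f(x_n + h, p_n + h·k3); p_{n+1} = p_n + (h/6)·(k1 + 2k2 + 2k3 + k4).
x=0.000000, p=-0.930000:
  k1 = f(0.000000, -0.930000) = -1.264800
  k2 = f(0.205000, -1.189284) = -1.617426
  k3 = f(0.205000, -1.261572) = -1.715738
  k4 = f(0.410000, -1.633453) = -2.221496
  p ← -0.930000 + (0.41/6)·(k1 + 2k2 + 2k3 + k4) = -1.623763
p(0.41) ≈ -1.6238

-1.6238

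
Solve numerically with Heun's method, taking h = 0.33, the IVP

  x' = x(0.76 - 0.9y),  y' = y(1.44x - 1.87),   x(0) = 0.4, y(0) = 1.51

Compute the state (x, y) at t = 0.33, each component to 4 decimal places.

Heun on (x,y): k1 = f(t_n, state_n); k2 = f(t_n + h, state_n + h·k1); state_{n+1} = state_n + (h/2)·(k1 + k2).
0.000000: (0.400000, 1.510000)
  k1 = (-0.239600, -1.953940)
  predictor → (0.320932, 0.865200)
  k2 = (-0.005995, -1.218078)
  → (0.359477, 0.986617)
(x(0.33), y(0.33)) ≈ (0.3595, 0.9866)

0.3595, 0.9866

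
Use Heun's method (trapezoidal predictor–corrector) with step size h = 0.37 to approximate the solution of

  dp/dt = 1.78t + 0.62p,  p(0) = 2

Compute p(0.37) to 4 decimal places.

Heun: k1 = f(t_n, p_n); k2 = f(t_n + h, p_n + h·k1); p_{n+1} = p_n + (h/2)·(k1 + k2).
t=0.000000, p=2.000000:
  k1 = f(0.000000, 2.000000) = 1.240000
  k2 = f(0.370000, 2.458800) = 2.183056
  p ← 2.000000 + (0.37/2)·(1.240000 + 2.183056) = 2.633265
p(0.37) ≈ 2.6333

2.6333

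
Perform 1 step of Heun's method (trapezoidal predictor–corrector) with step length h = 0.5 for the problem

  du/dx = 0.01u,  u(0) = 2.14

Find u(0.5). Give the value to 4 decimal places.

Heun: k1 = f(x_n, u_n); k2 = f(x_n + h, u_n + h·k1); u_{n+1} = u_n + (h/2)·(k1 + k2).
x=0.000000, u=2.140000:
  k1 = f(0.000000, 2.140000) = 0.021400
  k2 = f(0.500000, 2.150700) = 0.021507
  u ← 2.140000 + (0.5/2)·(0.021400 + 0.021507) = 2.150727
u(0.5) ≈ 2.1507

2.1507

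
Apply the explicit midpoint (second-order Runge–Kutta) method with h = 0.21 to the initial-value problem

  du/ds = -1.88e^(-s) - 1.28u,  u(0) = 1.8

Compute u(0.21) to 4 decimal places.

Midpoint: k1 = f(s_n, u_n); k2 = f(s_n + h/2, u_n + (h/2)·k1); u_{n+1} = u_n + h·k2.
s=0.000000, u=1.800000:
  k1 = f(0.000000, 1.800000) = -4.184000
  k2 = f(0.105000, 1.360680) = -3.434281
  u ← 1.800000 + 0.21·(-3.434281) = 1.078801
u(0.21) ≈ 1.0788

1.0788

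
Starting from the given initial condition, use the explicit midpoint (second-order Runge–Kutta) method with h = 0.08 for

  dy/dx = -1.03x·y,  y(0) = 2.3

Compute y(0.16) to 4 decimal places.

Midpoint: k1 = f(x_n, y_n); k2 = f(x_n + h/2, y_n + (h/2)·k1); y_{n+1} = y_n + h·k2.
x=0.000000, y=2.300000:
  k1 = f(0.000000, 2.300000) = 0.000000
  k2 = f(0.040000, 2.300000) = -0.094760
  y ← 2.300000 + 0.08·(-0.094760) = 2.292419
x=0.080000, y=2.292419:
  k1 = f(0.080000, 2.292419) = -0.188895
  k2 = f(0.120000, 2.284863) = -0.282409
  y ← 2.292419 + 0.08·(-0.282409) = 2.269826
y(0.16) ≈ 2.2698

2.2698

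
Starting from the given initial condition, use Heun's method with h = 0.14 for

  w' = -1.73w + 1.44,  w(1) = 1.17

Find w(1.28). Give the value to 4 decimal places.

Heun: k1 = f(t_n, w_n); k2 = f(t_n + h, w_n + h·k1); w_{n+1} = w_n + (h/2)·(k1 + k2).
t=1.000000, w=1.170000:
  k1 = f(1.000000, 1.170000) = -0.584100
  k2 = f(1.140000, 1.088226) = -0.442631
  w ← 1.170000 + (0.14/2)·(-0.584100 + (-0.442631)) = 1.098129
t=1.140000, w=1.098129:
  k1 = f(1.140000, 1.098129) = -0.459763
  k2 = f(1.280000, 1.033762) = -0.348408
  w ← 1.098129 + (0.14/2)·(-0.459763 + (-0.348408)) = 1.041557
w(1.28) ≈ 1.0416

1.0416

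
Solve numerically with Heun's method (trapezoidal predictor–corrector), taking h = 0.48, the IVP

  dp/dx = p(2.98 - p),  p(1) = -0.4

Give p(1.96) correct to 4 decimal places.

Heun: k1 = f(x_n, p_n); k2 = f(x_n + h, p_n + h·k1); p_{n+1} = p_n + (h/2)·(k1 + k2).
x=1.000000, p=-0.400000:
  k1 = f(1.000000, -0.400000) = -1.352000
  k2 = f(1.480000, -1.048960) = -4.226218
  p ← -0.400000 + (0.48/2)·(-1.352000 + (-4.226218)) = -1.738772
x=1.480000, p=-1.738772:
  k1 = f(1.480000, -1.738772) = -8.204871
  k2 = f(1.960000, -5.677110) = -49.147368
  p ← -1.738772 + (0.48/2)·(-8.204871 + (-49.147368)) = -15.503309
p(1.96) ≈ -15.5033

-15.5033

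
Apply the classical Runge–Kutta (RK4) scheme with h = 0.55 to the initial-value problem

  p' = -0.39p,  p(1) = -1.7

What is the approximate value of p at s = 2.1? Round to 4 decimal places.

RK4: k1 = f(s_n, p_n); k2 = f(s_n + h/2, p_n + (h/2)·k1); k3 = f(s_n + h/2, p_n + (h/2)·k2); k4 = f(s_n + h, p_n + h·k3); p_{n+1} = p_n + (h/6)·(k1 + 2k2 + 2k3 + k4).
s=1.000000, p=-1.700000:
  k1 = f(1.000000, -1.700000) = 0.663000
  k2 = f(1.275000, -1.517675) = 0.591893
  k3 = f(1.275000, -1.537229) = 0.599519
  k4 = f(1.550000, -1.370264) = 0.534403
  p ← -1.700000 + (0.55/6)·(k1 + 2k2 + 2k3 + k4) = -1.371812
s=1.550000, p=-1.371812:
  k1 = f(1.550000, -1.371812) = 0.535007
  k2 = f(1.825000, -1.224686) = 0.477627
  k3 = f(1.825000, -1.240465) = 0.483781
  k4 = f(2.100000, -1.105733) = 0.431236
  p ← -1.371812 + (0.55/6)·(k1 + 2k2 + 2k3 + k4) = -1.106982
p(2.1) ≈ -1.1070

-1.1070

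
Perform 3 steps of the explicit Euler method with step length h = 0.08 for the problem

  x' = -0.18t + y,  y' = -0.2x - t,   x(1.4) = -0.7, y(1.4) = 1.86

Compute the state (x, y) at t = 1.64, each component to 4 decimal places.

Euler on (x,y): x_{n+1} = x_n + h·x', y_{n+1} = y_n + h·y'.
1.400000: (-0.700000, 1.860000); f=(1.608000, -1.260000) → (-0.571360, 1.759200)
1.480000: (-0.571360, 1.759200); f=(1.492800, -1.365728) → (-0.451936, 1.649942)
1.560000: (-0.451936, 1.649942); f=(1.369142, -1.469613) → (-0.342405, 1.532373)
(x(1.64), y(1.64)) ≈ (-0.3424, 1.5324)

-0.3424, 1.5324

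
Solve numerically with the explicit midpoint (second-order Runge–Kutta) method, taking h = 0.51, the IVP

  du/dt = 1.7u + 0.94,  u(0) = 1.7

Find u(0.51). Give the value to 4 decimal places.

4.5001

Midpoint: k1 = f(t_n, u_n); k2 = f(t_n + h/2, u_n + (h/2)·k1); u_{n+1} = u_n + h·k2.
t=0.000000, u=1.700000:
  k1 = f(0.000000, 1.700000) = 3.830000
  k2 = f(0.255000, 2.676650) = 5.490305
  u ← 1.700000 + 0.51·5.490305 = 4.500056
u(0.51) ≈ 4.5001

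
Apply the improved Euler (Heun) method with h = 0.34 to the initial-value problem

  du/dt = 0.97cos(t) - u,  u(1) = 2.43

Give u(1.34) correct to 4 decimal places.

Heun: k1 = f(t_n, u_n); k2 = f(t_n + h, u_n + h·k1); u_{n+1} = u_n + (h/2)·(k1 + k2).
t=1.000000, u=2.430000:
  k1 = f(1.000000, 2.430000) = -1.905907
  k2 = f(1.340000, 1.781992) = -1.560101
  u ← 2.430000 + (0.34/2)·(-1.905907 + (-1.560101)) = 1.840779
u(1.34) ≈ 1.8408

1.8408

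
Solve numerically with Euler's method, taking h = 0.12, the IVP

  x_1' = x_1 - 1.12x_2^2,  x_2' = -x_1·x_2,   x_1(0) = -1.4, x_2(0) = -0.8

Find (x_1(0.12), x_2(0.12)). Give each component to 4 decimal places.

-1.6540, -0.9344

Euler on (x_1,x_2): x_1_{n+1} = x_1_n + h·x_1', x_2_{n+1} = x_2_n + h·x_2'.
0.000000: (-1.400000, -0.800000); f=(-2.116800, -1.120000) → (-1.654016, -0.934400)
(x_1(0.12), x_2(0.12)) ≈ (-1.6540, -0.9344)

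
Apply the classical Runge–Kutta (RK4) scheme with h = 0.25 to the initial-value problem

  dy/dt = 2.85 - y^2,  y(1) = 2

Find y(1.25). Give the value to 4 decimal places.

RK4: k1 = f(t_n, y_n); k2 = f(t_n + h/2, y_n + (h/2)·k1); k3 = f(t_n + h/2, y_n + (h/2)·k2); k4 = f(t_n + h, y_n + h·k3); y_{n+1} = y_n + (h/6)·(k1 + 2k2 + 2k3 + k4).
t=1.000000, y=2.000000:
  k1 = f(1.000000, 2.000000) = -1.150000
  k2 = f(1.125000, 1.856250) = -0.595664
  k3 = f(1.125000, 1.925542) = -0.857712
  k4 = f(1.250000, 1.785572) = -0.338267
  y ← 2.000000 + (0.25/6)·(k1 + 2k2 + 2k3 + k4) = 1.816874
y(1.25) ≈ 1.8169

1.8169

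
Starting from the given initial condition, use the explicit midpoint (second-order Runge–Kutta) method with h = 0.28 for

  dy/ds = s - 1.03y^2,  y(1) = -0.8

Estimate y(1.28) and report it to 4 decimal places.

-0.6440

Midpoint: k1 = f(s_n, y_n); k2 = f(s_n + h/2, y_n + (h/2)·k1); y_{n+1} = y_n + h·k2.
s=1.000000, y=-0.800000:
  k1 = f(1.000000, -0.800000) = 0.340800
  k2 = f(1.140000, -0.752288) = 0.557085
  y ← -0.800000 + 0.28·0.557085 = -0.644016
y(1.28) ≈ -0.6440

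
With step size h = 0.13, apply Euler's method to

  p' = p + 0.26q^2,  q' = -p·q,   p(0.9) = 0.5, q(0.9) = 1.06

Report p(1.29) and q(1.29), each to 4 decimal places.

Euler on (p,q): p_{n+1} = p_n + h·p', q_{n+1} = q_n + h·q'.
0.900000: (0.500000, 1.060000); f=(0.792136, -0.530000) → (0.602978, 0.991100)
1.030000: (0.602978, 0.991100); f=(0.858370, -0.597611) → (0.714566, 0.913411)
1.160000: (0.714566, 0.913411); f=(0.931489, -0.652692) → (0.835659, 0.828561)
(p(1.29), q(1.29)) ≈ (0.8357, 0.8286)

0.8357, 0.8286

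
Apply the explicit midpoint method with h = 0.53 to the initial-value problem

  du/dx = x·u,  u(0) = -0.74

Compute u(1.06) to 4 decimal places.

Midpoint: k1 = f(x_n, u_n); k2 = f(x_n + h/2, u_n + (h/2)·k1); u_{n+1} = u_n + h·k2.
x=0.000000, u=-0.740000:
  k1 = f(0.000000, -0.740000) = 0.000000
  k2 = f(0.265000, -0.740000) = -0.196100
  u ← -0.740000 + 0.53·(-0.196100) = -0.843933
x=0.530000, u=-0.843933:
  k1 = f(0.530000, -0.843933) = -0.447284
  k2 = f(0.795000, -0.962463) = -0.765158
  u ← -0.843933 + 0.53·(-0.765158) = -1.249467
u(1.06) ≈ -1.2495

-1.2495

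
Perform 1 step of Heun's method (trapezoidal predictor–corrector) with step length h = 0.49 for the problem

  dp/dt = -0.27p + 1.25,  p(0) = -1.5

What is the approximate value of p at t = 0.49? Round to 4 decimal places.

-0.7427

Heun: k1 = f(t_n, p_n); k2 = f(t_n + h, p_n + h·k1); p_{n+1} = p_n + (h/2)·(k1 + k2).
t=0.000000, p=-1.500000:
  k1 = f(0.000000, -1.500000) = 1.655000
  k2 = f(0.490000, -0.689050) = 1.436044
  p ← -1.500000 + (0.49/2)·(1.655000 + 1.436044) = -0.742694
p(0.49) ≈ -0.7427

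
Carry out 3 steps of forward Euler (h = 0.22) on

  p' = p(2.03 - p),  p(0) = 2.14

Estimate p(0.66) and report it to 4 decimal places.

Euler: p_{n+1} = p_n + h·f(t_n, p_n).
t=0.000000, p=2.140000: f=-0.235400 → p ← 2.140000 + 0.22·(-0.235400) = 2.088212
t=0.220000, p=2.088212: f=-0.121559 → p ← 2.088212 + 0.22·(-0.121559) = 2.061469
t=0.440000, p=2.061469: f=-0.064872 → p ← 2.061469 + 0.22·(-0.064872) = 2.047197
p(0.66) ≈ 2.0472

2.0472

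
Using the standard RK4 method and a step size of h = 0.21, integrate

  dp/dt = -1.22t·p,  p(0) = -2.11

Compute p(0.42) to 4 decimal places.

-1.8947

RK4: k1 = f(t_n, p_n); k2 = f(t_n + h/2, p_n + (h/2)·k1); k3 = f(t_n + h/2, p_n + (h/2)·k2); k4 = f(t_n + h, p_n + h·k3); p_{n+1} = p_n + (h/6)·(k1 + 2k2 + 2k3 + k4).
t=0.000000, p=-2.110000:
  k1 = f(0.000000, -2.110000) = 0.000000
  k2 = f(0.105000, -2.110000) = 0.270291
  k3 = f(0.105000, -2.081619) = 0.266655
  k4 = f(0.210000, -2.054002) = 0.526235
  p ← -2.110000 + (0.21/6)·(k1 + 2k2 + 2k3 + k4) = -2.053996
t=0.210000, p=-2.053996:
  k1 = f(0.210000, -2.053996) = 0.526234
  k2 = f(0.315000, -1.998741) = 0.768116
  k3 = f(0.315000, -1.973343) = 0.758356
  k4 = f(0.420000, -1.894741) = 0.970865
  p ← -2.053996 + (0.21/6)·(k1 + 2k2 + 2k3 + k4) = -1.894744
p(0.42) ≈ -1.8947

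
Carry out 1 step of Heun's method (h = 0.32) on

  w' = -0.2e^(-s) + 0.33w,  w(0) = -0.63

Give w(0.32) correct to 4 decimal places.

-0.7587

Heun: k1 = f(s_n, w_n); k2 = f(s_n + h, w_n + h·k1); w_{n+1} = w_n + (h/2)·(k1 + k2).
s=0.000000, w=-0.630000:
  k1 = f(0.000000, -0.630000) = -0.407900
  k2 = f(0.320000, -0.760528) = -0.396204
  w ← -0.630000 + (0.32/2)·(-0.407900 + (-0.396204)) = -0.758657
w(0.32) ≈ -0.7587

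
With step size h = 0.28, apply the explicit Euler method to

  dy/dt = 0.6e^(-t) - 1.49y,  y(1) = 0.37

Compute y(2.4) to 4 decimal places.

Euler: y_{n+1} = y_n + h·f(t_n, y_n).
t=1.000000, y=0.370000: f=-0.330572 → y ← 0.370000 + 0.28·(-0.330572) = 0.277440
t=1.280000, y=0.277440: f=-0.246563 → y ← 0.277440 + 0.28·(-0.246563) = 0.208402
t=1.560000, y=0.208402: f=-0.184438 → y ← 0.208402 + 0.28·(-0.184438) = 0.156760
t=1.840000, y=0.156760: f=-0.138281 → y ← 0.156760 + 0.28·(-0.138281) = 0.118041
t=2.120000, y=0.118041: f=-0.103862 → y ← 0.118041 + 0.28·(-0.103862) = 0.088960
y(2.4) ≈ 0.0890

0.0890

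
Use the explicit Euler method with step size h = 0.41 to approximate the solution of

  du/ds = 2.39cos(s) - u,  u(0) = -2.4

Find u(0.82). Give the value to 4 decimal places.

Euler: u_{n+1} = u_n + h·f(s_n, u_n).
s=0.000000, u=-2.400000: f=4.790000 → u ← -2.400000 + 0.41·4.790000 = -0.436100
s=0.410000, u=-0.436100: f=2.628019 → u ← -0.436100 + 0.41·2.628019 = 0.641388
u(0.82) ≈ 0.6414

0.6414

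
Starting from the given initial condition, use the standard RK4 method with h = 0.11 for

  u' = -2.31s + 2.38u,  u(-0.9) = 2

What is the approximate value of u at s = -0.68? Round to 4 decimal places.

3.9101

RK4: k1 = f(s_n, u_n); k2 = f(s_n + h/2, u_n + (h/2)·k1); k3 = f(s_n + h/2, u_n + (h/2)·k2); k4 = f(s_n + h, u_n + h·k3); u_{n+1} = u_n + (h/6)·(k1 + 2k2 + 2k3 + k4).
s=-0.900000, u=2.000000:
  k1 = f(-0.900000, 2.000000) = 6.839000
  k2 = f(-0.845000, 2.376145) = 7.607175
  k3 = f(-0.845000, 2.418395) = 7.707729
  k4 = f(-0.790000, 2.847850) = 8.602784
  u ← 2.000000 + (0.11/6)·(k1 + 2k2 + 2k3 + k4) = 2.844646
s=-0.790000, u=2.844646:
  k1 = f(-0.790000, 2.844646) = 8.595157
  k2 = f(-0.735000, 3.317379) = 9.593213
  k3 = f(-0.735000, 3.372273) = 9.723859
  k4 = f(-0.680000, 3.914270) = 10.886763
  u ← 2.844646 + (0.11/6)·(k1 + 2k2 + 2k3 + k4) = 3.910107
u(-0.68) ≈ 3.9101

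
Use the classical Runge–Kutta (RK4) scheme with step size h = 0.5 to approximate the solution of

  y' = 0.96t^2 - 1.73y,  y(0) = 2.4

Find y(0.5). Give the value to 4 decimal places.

1.0522

RK4: k1 = f(t_n, y_n); k2 = f(t_n + h/2, y_n + (h/2)·k1); k3 = f(t_n + h/2, y_n + (h/2)·k2); k4 = f(t_n + h, y_n + h·k3); y_{n+1} = y_n + (h/6)·(k1 + 2k2 + 2k3 + k4).
t=0.000000, y=2.400000:
  k1 = f(0.000000, 2.400000) = -4.152000
  k2 = f(0.250000, 1.362000) = -2.296260
  k3 = f(0.250000, 1.825935) = -3.098868
  k4 = f(0.500000, 0.850566) = -1.231480
  y ← 2.400000 + (0.5/6)·(k1 + 2k2 + 2k3 + k4) = 1.052189
y(0.5) ≈ 1.0522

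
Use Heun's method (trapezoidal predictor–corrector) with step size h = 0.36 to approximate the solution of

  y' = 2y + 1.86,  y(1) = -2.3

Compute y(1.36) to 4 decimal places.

-3.6415

Heun: k1 = f(s_n, y_n); k2 = f(s_n + h, y_n + h·k1); y_{n+1} = y_n + (h/2)·(k1 + k2).
s=1.000000, y=-2.300000:
  k1 = f(1.000000, -2.300000) = -2.740000
  k2 = f(1.360000, -3.286400) = -4.712800
  y ← -2.300000 + (0.36/2)·(-2.740000 + (-4.712800)) = -3.641504
y(1.36) ≈ -3.6415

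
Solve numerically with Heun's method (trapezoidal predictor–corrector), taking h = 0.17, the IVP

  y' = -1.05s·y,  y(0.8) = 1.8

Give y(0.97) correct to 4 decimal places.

Heun: k1 = f(s_n, y_n); k2 = f(s_n + h, y_n + h·k1); y_{n+1} = y_n + (h/2)·(k1 + k2).
s=0.800000, y=1.800000:
  k1 = f(0.800000, 1.800000) = -1.512000
  k2 = f(0.970000, 1.542960) = -1.571505
  y ← 1.800000 + (0.17/2)·(-1.512000 + (-1.571505)) = 1.537902
y(0.97) ≈ 1.5379

1.5379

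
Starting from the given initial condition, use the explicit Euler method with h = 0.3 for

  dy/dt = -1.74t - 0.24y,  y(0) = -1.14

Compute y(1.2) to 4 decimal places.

-1.7408

Euler: y_{n+1} = y_n + h·f(t_n, y_n).
t=0.000000, y=-1.140000: f=0.273600 → y ← -1.140000 + 0.3·0.273600 = -1.057920
t=0.300000, y=-1.057920: f=-0.268099 → y ← -1.057920 + 0.3·(-0.268099) = -1.138350
t=0.600000, y=-1.138350: f=-0.770796 → y ← -1.138350 + 0.3·(-0.770796) = -1.369589
t=0.900000, y=-1.369589: f=-1.237299 → y ← -1.369589 + 0.3·(-1.237299) = -1.740778
y(1.2) ≈ -1.7408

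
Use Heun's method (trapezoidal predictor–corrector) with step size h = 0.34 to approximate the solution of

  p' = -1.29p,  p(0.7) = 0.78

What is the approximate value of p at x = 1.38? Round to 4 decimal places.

0.3373

Heun: k1 = f(x_n, p_n); k2 = f(x_n + h, p_n + h·k1); p_{n+1} = p_n + (h/2)·(k1 + k2).
x=0.700000, p=0.780000:
  k1 = f(0.700000, 0.780000) = -1.006200
  k2 = f(1.040000, 0.437892) = -0.564881
  p ← 0.780000 + (0.34/2)·(-1.006200 + (-0.564881)) = 0.512916
x=1.040000, p=0.512916:
  k1 = f(1.040000, 0.512916) = -0.661662
  k2 = f(1.380000, 0.287951) = -0.371457
  p ← 0.512916 + (0.34/2)·(-0.661662 + (-0.371457)) = 0.337286
p(1.38) ≈ 0.3373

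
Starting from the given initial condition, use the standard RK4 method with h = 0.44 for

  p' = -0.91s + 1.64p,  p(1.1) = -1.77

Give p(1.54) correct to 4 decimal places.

RK4: k1 = f(s_n, p_n); k2 = f(s_n + h/2, p_n + (h/2)·k1); k3 = f(s_n + h/2, p_n + (h/2)·k2); k4 = f(s_n + h, p_n + h·k3); p_{n+1} = p_n + (h/6)·(k1 + 2k2 + 2k3 + k4).
s=1.100000, p=-1.770000:
  k1 = f(1.100000, -1.770000) = -3.903800
  k2 = f(1.320000, -2.628836) = -5.512491
  k3 = f(1.320000, -2.982748) = -6.092907
  k4 = f(1.540000, -4.450879) = -8.700842
  p ← -1.770000 + (0.44/6)·(k1 + 2k2 + 2k3 + k4) = -4.396465
p(1.54) ≈ -4.3965

-4.3965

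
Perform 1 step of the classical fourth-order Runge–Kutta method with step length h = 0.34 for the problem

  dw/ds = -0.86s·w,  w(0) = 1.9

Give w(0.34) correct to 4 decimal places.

RK4: k1 = f(s_n, w_n); k2 = f(s_n + h/2, w_n + (h/2)·k1); k3 = f(s_n + h/2, w_n + (h/2)·k2); k4 = f(s_n + h, w_n + h·k3); w_{n+1} = w_n + (h/6)·(k1 + 2k2 + 2k3 + k4).
s=0.000000, w=1.900000:
  k1 = f(0.000000, 1.900000) = 0.000000
  k2 = f(0.170000, 1.900000) = -0.277780
  k3 = f(0.170000, 1.852777) = -0.270876
  k4 = f(0.340000, 1.807902) = -0.528631
  w ← 1.900000 + (0.34/6)·(k1 + 2k2 + 2k3 + k4) = 1.807863
w(0.34) ≈ 1.8079

1.8079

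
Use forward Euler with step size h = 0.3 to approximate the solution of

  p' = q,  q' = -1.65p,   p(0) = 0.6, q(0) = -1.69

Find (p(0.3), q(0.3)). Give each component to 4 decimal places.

Euler on (p,q): p_{n+1} = p_n + h·p', q_{n+1} = q_n + h·q'.
0.000000: (0.600000, -1.690000); f=(-1.690000, -0.990000) → (0.093000, -1.987000)
(p(0.3), q(0.3)) ≈ (0.0930, -1.9870)

0.0930, -1.9870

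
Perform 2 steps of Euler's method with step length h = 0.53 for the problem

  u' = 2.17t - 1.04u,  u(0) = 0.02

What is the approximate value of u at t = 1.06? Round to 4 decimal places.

Euler: u_{n+1} = u_n + h·f(t_n, u_n).
t=0.000000, u=0.020000: f=-0.020800 → u ← 0.020000 + 0.53·(-0.020800) = 0.008976
t=0.530000, u=0.008976: f=1.140765 → u ← 0.008976 + 0.53·1.140765 = 0.613581
u(1.06) ≈ 0.6136

0.6136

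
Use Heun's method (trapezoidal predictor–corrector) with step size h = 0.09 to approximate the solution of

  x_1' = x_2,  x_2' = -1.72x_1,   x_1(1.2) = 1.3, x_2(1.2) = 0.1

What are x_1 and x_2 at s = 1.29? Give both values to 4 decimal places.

Heun on (x_1,x_2): k1 = f(s_n, state_n); k2 = f(s_n + h, state_n + h·k1); state_{n+1} = state_n + (h/2)·(k1 + k2).
1.200000: (1.300000, 0.100000)
  k1 = (0.100000, -2.236000)
  predictor → (1.309000, -0.101240)
  k2 = (-0.101240, -2.251480)
  → (1.299944, -0.101937)
(x_1(1.29), x_2(1.29)) ≈ (1.2999, -0.1019)

1.2999, -0.1019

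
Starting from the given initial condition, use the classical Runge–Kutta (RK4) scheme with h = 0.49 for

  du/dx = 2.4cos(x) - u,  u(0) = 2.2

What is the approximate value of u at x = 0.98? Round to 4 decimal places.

RK4: k1 = f(x_n, u_n); k2 = f(x_n + h/2, u_n + (h/2)·k1); k3 = f(x_n + h/2, u_n + (h/2)·k2); k4 = f(x_n + h, u_n + h·k3); u_{n+1} = u_n + (h/6)·(k1 + 2k2 + 2k3 + k4).
x=0.000000, u=2.200000:
  k1 = f(0.000000, 2.200000) = 0.200000
  k2 = f(0.245000, 2.249000) = 0.079330
  k3 = f(0.245000, 2.219436) = 0.108894
  k4 = f(0.490000, 2.253358) = -0.135759
  u ← 2.200000 + (0.49/6)·(k1 + 2k2 + 2k3 + k4) = 2.235989
x=0.490000, u=2.235989:
  k1 = f(0.490000, 2.235989) = -0.118391
  k2 = f(0.735000, 2.206984) = -0.426590
  k3 = f(0.735000, 2.131475) = -0.351081
  k4 = f(0.980000, 2.063960) = -0.727106
  u ← 2.235989 + (0.49/6)·(k1 + 2k2 + 2k3 + k4) = 2.039921
u(0.98) ≈ 2.0399

2.0399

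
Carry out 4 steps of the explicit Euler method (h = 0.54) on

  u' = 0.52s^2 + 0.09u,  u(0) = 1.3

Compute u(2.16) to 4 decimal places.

2.7422

Euler: u_{n+1} = u_n + h·f(s_n, u_n).
s=0.000000, u=1.300000: f=0.117000 → u ← 1.300000 + 0.54·0.117000 = 1.363180
s=0.540000, u=1.363180: f=0.274318 → u ← 1.363180 + 0.54·0.274318 = 1.511312
s=1.080000, u=1.511312: f=0.742546 → u ← 1.511312 + 0.54·0.742546 = 1.912287
s=1.620000, u=1.912287: f=1.536794 → u ← 1.912287 + 0.54·1.536794 = 2.742155
u(2.16) ≈ 2.7422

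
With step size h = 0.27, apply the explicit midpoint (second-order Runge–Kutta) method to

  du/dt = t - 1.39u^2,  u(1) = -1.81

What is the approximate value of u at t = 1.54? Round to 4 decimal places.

Midpoint: k1 = f(t_n, u_n); k2 = f(t_n + h/2, u_n + (h/2)·k1); u_{n+1} = u_n + h·k2.
t=1.000000, u=-1.810000:
  k1 = f(1.000000, -1.810000) = -3.553779
  k2 = f(1.135000, -2.289760) = -6.152772
  u ← -1.810000 + 0.27·(-6.152772) = -3.471249
t=1.270000, u=-3.471249:
  k1 = f(1.270000, -3.471249) = -15.478897
  k2 = f(1.405000, -5.560900) = -41.578810
  u ← -3.471249 + 0.27·(-41.578810) = -14.697527
u(1.54) ≈ -14.6975

-14.6975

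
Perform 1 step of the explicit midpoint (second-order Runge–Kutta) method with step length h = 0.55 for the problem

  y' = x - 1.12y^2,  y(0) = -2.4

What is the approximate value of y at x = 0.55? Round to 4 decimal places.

-12.9813

Midpoint: k1 = f(x_n, y_n); k2 = f(x_n + h/2, y_n + (h/2)·k1); y_{n+1} = y_n + h·k2.
x=0.000000, y=-2.400000:
  k1 = f(0.000000, -2.400000) = -6.451200
  k2 = f(0.275000, -4.174080) = -19.238697
  y ← -2.400000 + 0.55·(-19.238697) = -12.981283
y(0.55) ≈ -12.9813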